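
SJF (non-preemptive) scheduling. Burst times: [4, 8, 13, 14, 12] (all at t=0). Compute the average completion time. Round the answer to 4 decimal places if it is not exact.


SJF order (ascending): [4, 8, 12, 13, 14]
Completion times:
  Job 1: burst=4, C=4
  Job 2: burst=8, C=12
  Job 3: burst=12, C=24
  Job 4: burst=13, C=37
  Job 5: burst=14, C=51
Average completion = 128/5 = 25.6

25.6


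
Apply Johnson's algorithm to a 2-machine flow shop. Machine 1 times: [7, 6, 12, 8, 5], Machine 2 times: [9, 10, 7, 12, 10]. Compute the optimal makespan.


Apply Johnson's rule:
  Group 1 (a <= b): [(5, 5, 10), (2, 6, 10), (1, 7, 9), (4, 8, 12)]
  Group 2 (a > b): [(3, 12, 7)]
Optimal job order: [5, 2, 1, 4, 3]
Schedule:
  Job 5: M1 done at 5, M2 done at 15
  Job 2: M1 done at 11, M2 done at 25
  Job 1: M1 done at 18, M2 done at 34
  Job 4: M1 done at 26, M2 done at 46
  Job 3: M1 done at 38, M2 done at 53
Makespan = 53

53


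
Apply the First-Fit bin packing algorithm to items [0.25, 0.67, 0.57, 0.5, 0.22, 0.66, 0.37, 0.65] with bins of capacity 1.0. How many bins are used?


Place items sequentially using First-Fit:
  Item 0.25 -> new Bin 1
  Item 0.67 -> Bin 1 (now 0.92)
  Item 0.57 -> new Bin 2
  Item 0.5 -> new Bin 3
  Item 0.22 -> Bin 2 (now 0.79)
  Item 0.66 -> new Bin 4
  Item 0.37 -> Bin 3 (now 0.87)
  Item 0.65 -> new Bin 5
Total bins used = 5

5


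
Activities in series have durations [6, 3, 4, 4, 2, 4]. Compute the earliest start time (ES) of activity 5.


Activity 5 starts after activities 1 through 4 complete.
Predecessor durations: [6, 3, 4, 4]
ES = 6 + 3 + 4 + 4 = 17

17


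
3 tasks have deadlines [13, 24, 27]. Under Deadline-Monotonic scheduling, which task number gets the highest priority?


Sort tasks by relative deadline (ascending):
  Task 1: deadline = 13
  Task 2: deadline = 24
  Task 3: deadline = 27
Priority order (highest first): [1, 2, 3]
Highest priority task = 1

1


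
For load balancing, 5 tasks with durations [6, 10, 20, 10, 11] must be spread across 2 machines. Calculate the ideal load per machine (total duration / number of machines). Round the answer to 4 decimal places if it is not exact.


Total processing time = 6 + 10 + 20 + 10 + 11 = 57
Number of machines = 2
Ideal balanced load = 57 / 2 = 28.5

28.5


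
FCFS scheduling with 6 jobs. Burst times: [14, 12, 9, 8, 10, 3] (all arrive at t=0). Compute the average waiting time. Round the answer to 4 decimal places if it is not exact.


FCFS order (as given): [14, 12, 9, 8, 10, 3]
Waiting times:
  Job 1: wait = 0
  Job 2: wait = 14
  Job 3: wait = 26
  Job 4: wait = 35
  Job 5: wait = 43
  Job 6: wait = 53
Sum of waiting times = 171
Average waiting time = 171/6 = 28.5

28.5


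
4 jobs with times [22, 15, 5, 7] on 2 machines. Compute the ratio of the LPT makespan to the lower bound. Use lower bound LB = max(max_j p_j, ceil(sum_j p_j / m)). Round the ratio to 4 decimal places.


LPT order: [22, 15, 7, 5]
Machine loads after assignment: [27, 22]
LPT makespan = 27
Lower bound = max(max_job, ceil(total/2)) = max(22, 25) = 25
Ratio = 27 / 25 = 1.08

1.08


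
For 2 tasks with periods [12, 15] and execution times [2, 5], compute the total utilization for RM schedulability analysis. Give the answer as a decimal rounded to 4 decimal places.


Compute individual utilizations (exact fractions):
  Task 1: C/T = 2/12 = 1/6 (approx. 0.1667)
  Task 2: C/T = 5/15 = 1/3 (approx. 0.3333)
Total utilization U = 1/6 + 1/3 = 1/2
Rounded to 4 decimal places: U = 0.5000
RM (Liu & Layland) bound for 2 tasks = 0.828427; compare with U = 1/2 (approx. 0.500000)
U <= bound, so schedulable by RM sufficient condition.

0.5000


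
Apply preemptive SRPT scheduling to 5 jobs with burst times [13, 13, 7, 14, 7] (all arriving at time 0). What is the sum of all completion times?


Since all jobs arrive at t=0, SRPT equals SPT ordering.
SPT order: [7, 7, 13, 13, 14]
Completion times:
  Job 1: p=7, C=7
  Job 2: p=7, C=14
  Job 3: p=13, C=27
  Job 4: p=13, C=40
  Job 5: p=14, C=54
Total completion time = 7 + 14 + 27 + 40 + 54 = 142

142


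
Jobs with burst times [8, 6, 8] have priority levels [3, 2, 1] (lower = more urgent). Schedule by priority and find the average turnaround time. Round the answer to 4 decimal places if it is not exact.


Sort by priority (ascending = highest first):
Order: [(1, 8), (2, 6), (3, 8)]
Completion times:
  Priority 1, burst=8, C=8
  Priority 2, burst=6, C=14
  Priority 3, burst=8, C=22
Average turnaround = 44/3 = 14.6667

14.6667


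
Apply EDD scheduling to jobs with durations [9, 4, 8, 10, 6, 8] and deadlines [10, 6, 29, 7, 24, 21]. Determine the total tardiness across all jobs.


Sort by due date (EDD order): [(4, 6), (10, 7), (9, 10), (8, 21), (6, 24), (8, 29)]
Compute completion times and tardiness:
  Job 1: p=4, d=6, C=4, tardiness=max(0,4-6)=0
  Job 2: p=10, d=7, C=14, tardiness=max(0,14-7)=7
  Job 3: p=9, d=10, C=23, tardiness=max(0,23-10)=13
  Job 4: p=8, d=21, C=31, tardiness=max(0,31-21)=10
  Job 5: p=6, d=24, C=37, tardiness=max(0,37-24)=13
  Job 6: p=8, d=29, C=45, tardiness=max(0,45-29)=16
Total tardiness = 59

59


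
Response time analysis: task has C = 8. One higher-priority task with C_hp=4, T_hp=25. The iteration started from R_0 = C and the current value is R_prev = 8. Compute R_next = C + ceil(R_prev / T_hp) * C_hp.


R_next = C + ceil(R_prev / T_hp) * C_hp
ceil(8 / 25) = ceil(0.32) = 1
Interference = 1 * 4 = 4
R_next = 8 + 4 = 12

12


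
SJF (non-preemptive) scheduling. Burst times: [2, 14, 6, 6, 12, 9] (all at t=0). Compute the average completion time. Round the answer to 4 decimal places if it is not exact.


SJF order (ascending): [2, 6, 6, 9, 12, 14]
Completion times:
  Job 1: burst=2, C=2
  Job 2: burst=6, C=8
  Job 3: burst=6, C=14
  Job 4: burst=9, C=23
  Job 5: burst=12, C=35
  Job 6: burst=14, C=49
Average completion = 131/6 = 21.8333

21.8333


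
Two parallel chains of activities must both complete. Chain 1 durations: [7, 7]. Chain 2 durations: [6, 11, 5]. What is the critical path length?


Path A total = 7 + 7 = 14
Path B total = 6 + 11 + 5 = 22
Critical path = longest path = max(14, 22) = 22

22


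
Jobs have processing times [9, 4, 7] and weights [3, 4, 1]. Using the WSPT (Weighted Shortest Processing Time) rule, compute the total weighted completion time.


Compute p/w ratios and sort ascending (WSPT): [(4, 4), (9, 3), (7, 1)]
Compute weighted completion times:
  Job (p=4,w=4): C=4, w*C=4*4=16
  Job (p=9,w=3): C=13, w*C=3*13=39
  Job (p=7,w=1): C=20, w*C=1*20=20
Total weighted completion time = 75

75


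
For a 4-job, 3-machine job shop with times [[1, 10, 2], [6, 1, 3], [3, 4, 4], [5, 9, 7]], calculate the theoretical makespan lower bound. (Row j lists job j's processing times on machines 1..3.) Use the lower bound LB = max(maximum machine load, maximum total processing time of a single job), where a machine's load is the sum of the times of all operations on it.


Machine loads:
  Machine 1: 1 + 6 + 3 + 5 = 15
  Machine 2: 10 + 1 + 4 + 9 = 24
  Machine 3: 2 + 3 + 4 + 7 = 16
Max machine load = 24
Job totals:
  Job 1: 13
  Job 2: 10
  Job 3: 11
  Job 4: 21
Max job total = 21
Lower bound = max(24, 21) = 24

24


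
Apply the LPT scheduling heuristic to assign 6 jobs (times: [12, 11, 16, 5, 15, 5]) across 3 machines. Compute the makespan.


Sort jobs in decreasing order (LPT): [16, 15, 12, 11, 5, 5]
Assign each job to the least loaded machine:
  Machine 1: jobs [16, 5], load = 21
  Machine 2: jobs [15, 5], load = 20
  Machine 3: jobs [12, 11], load = 23
Makespan = max load = 23

23


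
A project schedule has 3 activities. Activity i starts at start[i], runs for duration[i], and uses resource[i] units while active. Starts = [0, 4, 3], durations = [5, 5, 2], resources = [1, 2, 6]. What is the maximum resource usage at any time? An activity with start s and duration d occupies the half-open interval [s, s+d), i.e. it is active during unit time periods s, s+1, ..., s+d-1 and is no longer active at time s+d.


Each activity i is active on [start_i, start_i + duration_i).
Compute total resource usage per time slot:
  t=0: active resources = [1], total = 1
  t=1: active resources = [1], total = 1
  t=2: active resources = [1], total = 1
  t=3: active resources = [1, 6], total = 7
  t=4: active resources = [1, 2, 6], total = 9
  t=5: active resources = [2], total = 2
  t=6: active resources = [2], total = 2
  t=7: active resources = [2], total = 2
  t=8: active resources = [2], total = 2
Peak resource demand = 9

9


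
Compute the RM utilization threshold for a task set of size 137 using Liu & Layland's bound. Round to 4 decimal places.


Compute 2^(1/137) = 1.0050722892
Subtract 1: 1.0050722892 - 1 = 0.0050722892
Multiply by n: 137 * 0.0050722892 = 0.6949036204
Round to 4 dp: 0.6949

0.6949


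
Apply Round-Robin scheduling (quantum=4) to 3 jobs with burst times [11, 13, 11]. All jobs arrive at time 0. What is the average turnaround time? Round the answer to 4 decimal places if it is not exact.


Time quantum = 4
Execution trace:
  J1 runs 4 units, time = 4
  J2 runs 4 units, time = 8
  J3 runs 4 units, time = 12
  J1 runs 4 units, time = 16
  J2 runs 4 units, time = 20
  J3 runs 4 units, time = 24
  J1 runs 3 units, time = 27
  J2 runs 4 units, time = 31
  J3 runs 3 units, time = 34
  J2 runs 1 units, time = 35
Finish times: [27, 35, 34]
Average turnaround = 96/3 = 32.0

32.0


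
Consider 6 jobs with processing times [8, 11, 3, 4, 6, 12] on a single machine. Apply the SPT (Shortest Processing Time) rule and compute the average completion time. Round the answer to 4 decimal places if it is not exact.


Sort jobs by processing time (SPT order): [3, 4, 6, 8, 11, 12]
Compute completion times sequentially:
  Job 1: processing = 3, completes at 3
  Job 2: processing = 4, completes at 7
  Job 3: processing = 6, completes at 13
  Job 4: processing = 8, completes at 21
  Job 5: processing = 11, completes at 32
  Job 6: processing = 12, completes at 44
Sum of completion times = 120
Average completion time = 120/6 = 20.0

20.0


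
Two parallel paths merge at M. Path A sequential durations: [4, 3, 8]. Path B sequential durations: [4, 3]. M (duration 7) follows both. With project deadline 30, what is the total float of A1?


Forward pass: ES(A1) = sum of predecessors on chain A = 0
EF = ES + duration = 0 + 4 = 4
Backward pass: LF(M) = deadline = 30; LS(M) = 30 - 7 = 23
LF(A1) = LS(M) - sum(successors on chain A) = 23 - 11 = 12
LS = LF - duration = 12 - 4 = 8
Total float = LS - ES = 8 - 0 = 8

8


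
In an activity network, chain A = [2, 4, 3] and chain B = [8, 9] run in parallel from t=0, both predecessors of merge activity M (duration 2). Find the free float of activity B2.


ES(B2) = sum of predecessors on chain B = 8
EF(B2) = ES + duration = 8 + 9 = 17
Successor of B2 is M. ES(M) = max(sum(A), sum(B)) = max(9, 17) = 17
Free float = ES(successor) - EF(current) = 17 - 17 = 0

0


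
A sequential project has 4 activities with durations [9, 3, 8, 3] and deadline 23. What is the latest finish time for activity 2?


LF(activity 2) = deadline - sum of successor durations
Successors: activities 3 through 4 with durations [8, 3]
Sum of successor durations = 11
LF = 23 - 11 = 12

12


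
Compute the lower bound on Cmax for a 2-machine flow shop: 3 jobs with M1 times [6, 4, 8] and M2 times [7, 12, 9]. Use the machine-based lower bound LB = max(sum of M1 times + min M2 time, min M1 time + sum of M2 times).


LB1 = sum(M1 times) + min(M2 times) = 18 + 7 = 25
LB2 = min(M1 times) + sum(M2 times) = 4 + 28 = 32
Lower bound = max(LB1, LB2) = max(25, 32) = 32

32


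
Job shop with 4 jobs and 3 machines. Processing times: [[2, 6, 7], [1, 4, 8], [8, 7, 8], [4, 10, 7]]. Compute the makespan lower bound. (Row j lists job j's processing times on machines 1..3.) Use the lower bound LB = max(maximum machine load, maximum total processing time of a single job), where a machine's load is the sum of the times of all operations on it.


Machine loads:
  Machine 1: 2 + 1 + 8 + 4 = 15
  Machine 2: 6 + 4 + 7 + 10 = 27
  Machine 3: 7 + 8 + 8 + 7 = 30
Max machine load = 30
Job totals:
  Job 1: 15
  Job 2: 13
  Job 3: 23
  Job 4: 21
Max job total = 23
Lower bound = max(30, 23) = 30

30


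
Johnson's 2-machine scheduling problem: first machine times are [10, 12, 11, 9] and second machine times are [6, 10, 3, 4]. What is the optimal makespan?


Apply Johnson's rule:
  Group 1 (a <= b): []
  Group 2 (a > b): [(2, 12, 10), (1, 10, 6), (4, 9, 4), (3, 11, 3)]
Optimal job order: [2, 1, 4, 3]
Schedule:
  Job 2: M1 done at 12, M2 done at 22
  Job 1: M1 done at 22, M2 done at 28
  Job 4: M1 done at 31, M2 done at 35
  Job 3: M1 done at 42, M2 done at 45
Makespan = 45

45


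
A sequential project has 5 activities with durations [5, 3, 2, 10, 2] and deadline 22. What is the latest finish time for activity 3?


LF(activity 3) = deadline - sum of successor durations
Successors: activities 4 through 5 with durations [10, 2]
Sum of successor durations = 12
LF = 22 - 12 = 10

10


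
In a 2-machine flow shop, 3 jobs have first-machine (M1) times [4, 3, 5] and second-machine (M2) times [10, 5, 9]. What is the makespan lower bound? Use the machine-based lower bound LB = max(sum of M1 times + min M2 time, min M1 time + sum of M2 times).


LB1 = sum(M1 times) + min(M2 times) = 12 + 5 = 17
LB2 = min(M1 times) + sum(M2 times) = 3 + 24 = 27
Lower bound = max(LB1, LB2) = max(17, 27) = 27

27


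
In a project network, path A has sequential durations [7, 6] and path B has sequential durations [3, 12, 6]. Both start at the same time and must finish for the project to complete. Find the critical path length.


Path A total = 7 + 6 = 13
Path B total = 3 + 12 + 6 = 21
Critical path = longest path = max(13, 21) = 21

21


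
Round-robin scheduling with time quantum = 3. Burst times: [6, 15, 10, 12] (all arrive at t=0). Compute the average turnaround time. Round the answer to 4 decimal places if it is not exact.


Time quantum = 3
Execution trace:
  J1 runs 3 units, time = 3
  J2 runs 3 units, time = 6
  J3 runs 3 units, time = 9
  J4 runs 3 units, time = 12
  J1 runs 3 units, time = 15
  J2 runs 3 units, time = 18
  J3 runs 3 units, time = 21
  J4 runs 3 units, time = 24
  J2 runs 3 units, time = 27
  J3 runs 3 units, time = 30
  J4 runs 3 units, time = 33
  J2 runs 3 units, time = 36
  J3 runs 1 units, time = 37
  J4 runs 3 units, time = 40
  J2 runs 3 units, time = 43
Finish times: [15, 43, 37, 40]
Average turnaround = 135/4 = 33.75

33.75


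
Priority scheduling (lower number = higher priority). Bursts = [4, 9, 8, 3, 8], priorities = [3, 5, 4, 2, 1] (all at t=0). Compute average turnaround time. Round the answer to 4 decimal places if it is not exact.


Sort by priority (ascending = highest first):
Order: [(1, 8), (2, 3), (3, 4), (4, 8), (5, 9)]
Completion times:
  Priority 1, burst=8, C=8
  Priority 2, burst=3, C=11
  Priority 3, burst=4, C=15
  Priority 4, burst=8, C=23
  Priority 5, burst=9, C=32
Average turnaround = 89/5 = 17.8

17.8


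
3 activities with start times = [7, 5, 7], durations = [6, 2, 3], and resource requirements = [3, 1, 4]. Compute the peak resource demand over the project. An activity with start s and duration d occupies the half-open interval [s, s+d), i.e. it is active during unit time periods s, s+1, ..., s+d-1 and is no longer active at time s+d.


Each activity i is active on [start_i, start_i + duration_i).
Compute total resource usage per time slot:
  t=0: active resources = [], total = 0
  t=1: active resources = [], total = 0
  t=2: active resources = [], total = 0
  t=3: active resources = [], total = 0
  t=4: active resources = [], total = 0
  t=5: active resources = [1], total = 1
  t=6: active resources = [1], total = 1
  t=7: active resources = [3, 4], total = 7
  t=8: active resources = [3, 4], total = 7
  t=9: active resources = [3, 4], total = 7
  t=10: active resources = [3], total = 3
  t=11: active resources = [3], total = 3
  t=12: active resources = [3], total = 3
Peak resource demand = 7

7


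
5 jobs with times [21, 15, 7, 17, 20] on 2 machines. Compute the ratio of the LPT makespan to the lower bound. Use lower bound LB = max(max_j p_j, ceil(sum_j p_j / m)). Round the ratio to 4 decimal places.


LPT order: [21, 20, 17, 15, 7]
Machine loads after assignment: [43, 37]
LPT makespan = 43
Lower bound = max(max_job, ceil(total/2)) = max(21, 40) = 40
Ratio = 43 / 40 = 1.075

1.075


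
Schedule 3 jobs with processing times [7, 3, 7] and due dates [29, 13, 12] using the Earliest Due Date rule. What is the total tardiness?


Sort by due date (EDD order): [(7, 12), (3, 13), (7, 29)]
Compute completion times and tardiness:
  Job 1: p=7, d=12, C=7, tardiness=max(0,7-12)=0
  Job 2: p=3, d=13, C=10, tardiness=max(0,10-13)=0
  Job 3: p=7, d=29, C=17, tardiness=max(0,17-29)=0
Total tardiness = 0

0


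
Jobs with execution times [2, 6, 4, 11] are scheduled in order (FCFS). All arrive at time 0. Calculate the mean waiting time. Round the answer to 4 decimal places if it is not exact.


FCFS order (as given): [2, 6, 4, 11]
Waiting times:
  Job 1: wait = 0
  Job 2: wait = 2
  Job 3: wait = 8
  Job 4: wait = 12
Sum of waiting times = 22
Average waiting time = 22/4 = 5.5

5.5


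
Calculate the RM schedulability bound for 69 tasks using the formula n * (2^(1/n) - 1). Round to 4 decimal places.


Compute 2^(1/69) = 1.0100962378
Subtract 1: 1.0100962378 - 1 = 0.0100962378
Multiply by n: 69 * 0.0100962378 = 0.6966404082
Round to 4 dp: 0.6966

0.6966


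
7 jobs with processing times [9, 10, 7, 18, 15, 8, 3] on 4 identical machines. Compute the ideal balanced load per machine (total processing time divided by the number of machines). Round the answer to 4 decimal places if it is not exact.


Total processing time = 9 + 10 + 7 + 18 + 15 + 8 + 3 = 70
Number of machines = 4
Ideal balanced load = 70 / 4 = 17.5

17.5


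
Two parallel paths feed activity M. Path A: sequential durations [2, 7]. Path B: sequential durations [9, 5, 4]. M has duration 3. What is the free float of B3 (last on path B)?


ES(B3) = sum of predecessors on chain B = 14
EF(B3) = ES + duration = 14 + 4 = 18
Successor of B3 is M. ES(M) = max(sum(A), sum(B)) = max(9, 18) = 18
Free float = ES(successor) - EF(current) = 18 - 18 = 0

0


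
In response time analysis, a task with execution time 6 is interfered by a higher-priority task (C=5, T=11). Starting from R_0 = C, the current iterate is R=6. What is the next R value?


R_next = C + ceil(R_prev / T_hp) * C_hp
ceil(6 / 11) = ceil(0.5455) = 1
Interference = 1 * 5 = 5
R_next = 6 + 5 = 11

11


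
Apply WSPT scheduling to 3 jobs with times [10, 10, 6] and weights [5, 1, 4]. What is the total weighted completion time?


Compute p/w ratios and sort ascending (WSPT): [(6, 4), (10, 5), (10, 1)]
Compute weighted completion times:
  Job (p=6,w=4): C=6, w*C=4*6=24
  Job (p=10,w=5): C=16, w*C=5*16=80
  Job (p=10,w=1): C=26, w*C=1*26=26
Total weighted completion time = 130

130


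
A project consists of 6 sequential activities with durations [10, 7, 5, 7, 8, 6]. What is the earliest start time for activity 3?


Activity 3 starts after activities 1 through 2 complete.
Predecessor durations: [10, 7]
ES = 10 + 7 = 17

17


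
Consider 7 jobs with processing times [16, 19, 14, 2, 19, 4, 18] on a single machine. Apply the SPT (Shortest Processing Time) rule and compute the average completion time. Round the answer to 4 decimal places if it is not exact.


Sort jobs by processing time (SPT order): [2, 4, 14, 16, 18, 19, 19]
Compute completion times sequentially:
  Job 1: processing = 2, completes at 2
  Job 2: processing = 4, completes at 6
  Job 3: processing = 14, completes at 20
  Job 4: processing = 16, completes at 36
  Job 5: processing = 18, completes at 54
  Job 6: processing = 19, completes at 73
  Job 7: processing = 19, completes at 92
Sum of completion times = 283
Average completion time = 283/7 = 40.4286

40.4286


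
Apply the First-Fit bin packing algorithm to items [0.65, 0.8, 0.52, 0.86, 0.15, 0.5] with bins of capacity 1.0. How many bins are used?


Place items sequentially using First-Fit:
  Item 0.65 -> new Bin 1
  Item 0.8 -> new Bin 2
  Item 0.52 -> new Bin 3
  Item 0.86 -> new Bin 4
  Item 0.15 -> Bin 1 (now 0.8)
  Item 0.5 -> new Bin 5
Total bins used = 5

5


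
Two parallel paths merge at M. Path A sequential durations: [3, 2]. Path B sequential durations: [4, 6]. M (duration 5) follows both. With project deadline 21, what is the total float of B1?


Forward pass: ES(B1) = sum of predecessors on chain B = 0
EF = ES + duration = 0 + 4 = 4
Backward pass: LF(M) = deadline = 21; LS(M) = 21 - 5 = 16
LF(B1) = LS(M) - sum(successors on chain B) = 16 - 6 = 10
LS = LF - duration = 10 - 4 = 6
Total float = LS - ES = 6 - 0 = 6

6


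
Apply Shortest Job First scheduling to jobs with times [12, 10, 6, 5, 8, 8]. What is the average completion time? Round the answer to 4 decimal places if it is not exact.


SJF order (ascending): [5, 6, 8, 8, 10, 12]
Completion times:
  Job 1: burst=5, C=5
  Job 2: burst=6, C=11
  Job 3: burst=8, C=19
  Job 4: burst=8, C=27
  Job 5: burst=10, C=37
  Job 6: burst=12, C=49
Average completion = 148/6 = 24.6667

24.6667


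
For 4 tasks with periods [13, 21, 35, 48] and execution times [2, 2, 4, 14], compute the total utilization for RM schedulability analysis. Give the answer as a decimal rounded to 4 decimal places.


Compute individual utilizations (exact fractions):
  Task 1: C/T = 2/13 (approx. 0.1538)
  Task 2: C/T = 2/21 (approx. 0.0952)
  Task 3: C/T = 4/35 (approx. 0.1143)
  Task 4: C/T = 14/48 = 7/24 (approx. 0.2917)
Total utilization U = 2/13 + 2/21 + 4/35 + 7/24 = 7153/10920
Rounded to 4 decimal places: U = 0.6550
RM (Liu & Layland) bound for 4 tasks = 0.756828; compare with U = 7153/10920 (approx. 0.655037)
U <= bound, so schedulable by RM sufficient condition.

0.6550


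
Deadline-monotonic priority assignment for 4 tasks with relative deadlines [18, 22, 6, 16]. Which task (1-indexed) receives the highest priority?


Sort tasks by relative deadline (ascending):
  Task 3: deadline = 6
  Task 4: deadline = 16
  Task 1: deadline = 18
  Task 2: deadline = 22
Priority order (highest first): [3, 4, 1, 2]
Highest priority task = 3

3


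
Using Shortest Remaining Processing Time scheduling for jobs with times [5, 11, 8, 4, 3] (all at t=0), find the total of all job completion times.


Since all jobs arrive at t=0, SRPT equals SPT ordering.
SPT order: [3, 4, 5, 8, 11]
Completion times:
  Job 1: p=3, C=3
  Job 2: p=4, C=7
  Job 3: p=5, C=12
  Job 4: p=8, C=20
  Job 5: p=11, C=31
Total completion time = 3 + 7 + 12 + 20 + 31 = 73

73


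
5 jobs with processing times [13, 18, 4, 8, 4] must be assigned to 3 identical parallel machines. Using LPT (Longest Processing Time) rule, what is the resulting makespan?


Sort jobs in decreasing order (LPT): [18, 13, 8, 4, 4]
Assign each job to the least loaded machine:
  Machine 1: jobs [18], load = 18
  Machine 2: jobs [13], load = 13
  Machine 3: jobs [8, 4, 4], load = 16
Makespan = max load = 18

18


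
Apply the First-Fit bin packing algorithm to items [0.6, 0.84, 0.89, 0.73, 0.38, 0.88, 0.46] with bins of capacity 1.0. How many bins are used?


Place items sequentially using First-Fit:
  Item 0.6 -> new Bin 1
  Item 0.84 -> new Bin 2
  Item 0.89 -> new Bin 3
  Item 0.73 -> new Bin 4
  Item 0.38 -> Bin 1 (now 0.98)
  Item 0.88 -> new Bin 5
  Item 0.46 -> new Bin 6
Total bins used = 6

6


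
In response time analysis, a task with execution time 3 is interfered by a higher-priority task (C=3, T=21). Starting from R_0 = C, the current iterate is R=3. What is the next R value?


R_next = C + ceil(R_prev / T_hp) * C_hp
ceil(3 / 21) = ceil(0.1429) = 1
Interference = 1 * 3 = 3
R_next = 3 + 3 = 6

6


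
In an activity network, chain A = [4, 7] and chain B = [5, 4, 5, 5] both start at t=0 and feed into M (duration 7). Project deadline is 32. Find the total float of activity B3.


Forward pass: ES(B3) = sum of predecessors on chain B = 9
EF = ES + duration = 9 + 5 = 14
Backward pass: LF(M) = deadline = 32; LS(M) = 32 - 7 = 25
LF(B3) = LS(M) - sum(successors on chain B) = 25 - 5 = 20
LS = LF - duration = 20 - 5 = 15
Total float = LS - ES = 15 - 9 = 6

6


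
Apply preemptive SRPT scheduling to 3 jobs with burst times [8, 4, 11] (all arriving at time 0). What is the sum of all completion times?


Since all jobs arrive at t=0, SRPT equals SPT ordering.
SPT order: [4, 8, 11]
Completion times:
  Job 1: p=4, C=4
  Job 2: p=8, C=12
  Job 3: p=11, C=23
Total completion time = 4 + 12 + 23 = 39

39


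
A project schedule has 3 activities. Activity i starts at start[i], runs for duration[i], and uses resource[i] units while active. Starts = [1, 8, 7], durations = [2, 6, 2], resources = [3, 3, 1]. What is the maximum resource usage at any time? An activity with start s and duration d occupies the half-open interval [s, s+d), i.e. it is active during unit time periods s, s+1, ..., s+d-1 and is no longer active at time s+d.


Each activity i is active on [start_i, start_i + duration_i).
Compute total resource usage per time slot:
  t=0: active resources = [], total = 0
  t=1: active resources = [3], total = 3
  t=2: active resources = [3], total = 3
  t=3: active resources = [], total = 0
  t=4: active resources = [], total = 0
  t=5: active resources = [], total = 0
  t=6: active resources = [], total = 0
  t=7: active resources = [1], total = 1
  t=8: active resources = [3, 1], total = 4
  t=9: active resources = [3], total = 3
  t=10: active resources = [3], total = 3
  t=11: active resources = [3], total = 3
  t=12: active resources = [3], total = 3
  t=13: active resources = [3], total = 3
Peak resource demand = 4

4


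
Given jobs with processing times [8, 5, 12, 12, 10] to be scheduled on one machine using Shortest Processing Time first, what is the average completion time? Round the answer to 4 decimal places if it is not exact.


Sort jobs by processing time (SPT order): [5, 8, 10, 12, 12]
Compute completion times sequentially:
  Job 1: processing = 5, completes at 5
  Job 2: processing = 8, completes at 13
  Job 3: processing = 10, completes at 23
  Job 4: processing = 12, completes at 35
  Job 5: processing = 12, completes at 47
Sum of completion times = 123
Average completion time = 123/5 = 24.6

24.6


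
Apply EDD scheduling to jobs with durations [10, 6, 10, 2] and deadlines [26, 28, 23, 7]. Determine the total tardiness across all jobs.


Sort by due date (EDD order): [(2, 7), (10, 23), (10, 26), (6, 28)]
Compute completion times and tardiness:
  Job 1: p=2, d=7, C=2, tardiness=max(0,2-7)=0
  Job 2: p=10, d=23, C=12, tardiness=max(0,12-23)=0
  Job 3: p=10, d=26, C=22, tardiness=max(0,22-26)=0
  Job 4: p=6, d=28, C=28, tardiness=max(0,28-28)=0
Total tardiness = 0

0


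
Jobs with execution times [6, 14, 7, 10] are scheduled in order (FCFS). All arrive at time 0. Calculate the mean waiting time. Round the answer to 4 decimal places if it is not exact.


FCFS order (as given): [6, 14, 7, 10]
Waiting times:
  Job 1: wait = 0
  Job 2: wait = 6
  Job 3: wait = 20
  Job 4: wait = 27
Sum of waiting times = 53
Average waiting time = 53/4 = 13.25

13.25


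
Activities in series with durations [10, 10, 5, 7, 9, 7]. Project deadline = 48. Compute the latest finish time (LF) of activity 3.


LF(activity 3) = deadline - sum of successor durations
Successors: activities 4 through 6 with durations [7, 9, 7]
Sum of successor durations = 23
LF = 48 - 23 = 25

25


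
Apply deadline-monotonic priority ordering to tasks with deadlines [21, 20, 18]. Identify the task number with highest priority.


Sort tasks by relative deadline (ascending):
  Task 3: deadline = 18
  Task 2: deadline = 20
  Task 1: deadline = 21
Priority order (highest first): [3, 2, 1]
Highest priority task = 3

3


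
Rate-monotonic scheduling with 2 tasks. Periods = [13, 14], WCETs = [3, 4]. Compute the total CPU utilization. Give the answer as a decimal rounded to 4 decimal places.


Compute individual utilizations (exact fractions):
  Task 1: C/T = 3/13 (approx. 0.2308)
  Task 2: C/T = 4/14 = 2/7 (approx. 0.2857)
Total utilization U = 3/13 + 2/7 = 47/91
Rounded to 4 decimal places: U = 0.5165
RM (Liu & Layland) bound for 2 tasks = 0.828427; compare with U = 47/91 (approx. 0.516484)
U <= bound, so schedulable by RM sufficient condition.

0.5165


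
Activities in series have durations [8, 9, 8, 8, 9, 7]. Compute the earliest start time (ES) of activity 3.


Activity 3 starts after activities 1 through 2 complete.
Predecessor durations: [8, 9]
ES = 8 + 9 = 17

17


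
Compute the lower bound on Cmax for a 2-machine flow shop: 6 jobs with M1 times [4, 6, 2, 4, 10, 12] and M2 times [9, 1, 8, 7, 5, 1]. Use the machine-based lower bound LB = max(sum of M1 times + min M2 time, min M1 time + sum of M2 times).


LB1 = sum(M1 times) + min(M2 times) = 38 + 1 = 39
LB2 = min(M1 times) + sum(M2 times) = 2 + 31 = 33
Lower bound = max(LB1, LB2) = max(39, 33) = 39

39


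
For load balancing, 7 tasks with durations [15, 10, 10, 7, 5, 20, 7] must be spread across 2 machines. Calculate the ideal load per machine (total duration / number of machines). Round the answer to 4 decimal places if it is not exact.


Total processing time = 15 + 10 + 10 + 7 + 5 + 20 + 7 = 74
Number of machines = 2
Ideal balanced load = 74 / 2 = 37.0

37.0


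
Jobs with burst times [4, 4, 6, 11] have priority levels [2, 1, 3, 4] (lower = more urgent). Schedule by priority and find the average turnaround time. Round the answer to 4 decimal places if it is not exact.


Sort by priority (ascending = highest first):
Order: [(1, 4), (2, 4), (3, 6), (4, 11)]
Completion times:
  Priority 1, burst=4, C=4
  Priority 2, burst=4, C=8
  Priority 3, burst=6, C=14
  Priority 4, burst=11, C=25
Average turnaround = 51/4 = 12.75

12.75


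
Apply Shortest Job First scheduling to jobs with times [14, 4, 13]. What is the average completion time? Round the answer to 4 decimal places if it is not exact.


SJF order (ascending): [4, 13, 14]
Completion times:
  Job 1: burst=4, C=4
  Job 2: burst=13, C=17
  Job 3: burst=14, C=31
Average completion = 52/3 = 17.3333

17.3333


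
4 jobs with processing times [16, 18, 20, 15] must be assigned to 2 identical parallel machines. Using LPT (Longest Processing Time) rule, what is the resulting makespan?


Sort jobs in decreasing order (LPT): [20, 18, 16, 15]
Assign each job to the least loaded machine:
  Machine 1: jobs [20, 15], load = 35
  Machine 2: jobs [18, 16], load = 34
Makespan = max load = 35

35


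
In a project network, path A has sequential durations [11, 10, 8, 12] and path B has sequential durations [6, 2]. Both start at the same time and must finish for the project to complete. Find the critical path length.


Path A total = 11 + 10 + 8 + 12 = 41
Path B total = 6 + 2 = 8
Critical path = longest path = max(41, 8) = 41

41


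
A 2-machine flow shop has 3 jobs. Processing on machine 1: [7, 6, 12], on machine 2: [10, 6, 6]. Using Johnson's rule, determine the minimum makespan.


Apply Johnson's rule:
  Group 1 (a <= b): [(2, 6, 6), (1, 7, 10)]
  Group 2 (a > b): [(3, 12, 6)]
Optimal job order: [2, 1, 3]
Schedule:
  Job 2: M1 done at 6, M2 done at 12
  Job 1: M1 done at 13, M2 done at 23
  Job 3: M1 done at 25, M2 done at 31
Makespan = 31

31


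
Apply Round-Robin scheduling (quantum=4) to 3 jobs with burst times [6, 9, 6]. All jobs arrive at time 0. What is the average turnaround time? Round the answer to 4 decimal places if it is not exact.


Time quantum = 4
Execution trace:
  J1 runs 4 units, time = 4
  J2 runs 4 units, time = 8
  J3 runs 4 units, time = 12
  J1 runs 2 units, time = 14
  J2 runs 4 units, time = 18
  J3 runs 2 units, time = 20
  J2 runs 1 units, time = 21
Finish times: [14, 21, 20]
Average turnaround = 55/3 = 18.3333

18.3333


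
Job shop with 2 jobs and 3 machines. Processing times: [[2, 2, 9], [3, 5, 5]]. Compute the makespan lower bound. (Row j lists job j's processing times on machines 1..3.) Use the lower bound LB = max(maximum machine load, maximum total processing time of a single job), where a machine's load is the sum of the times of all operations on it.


Machine loads:
  Machine 1: 2 + 3 = 5
  Machine 2: 2 + 5 = 7
  Machine 3: 9 + 5 = 14
Max machine load = 14
Job totals:
  Job 1: 13
  Job 2: 13
Max job total = 13
Lower bound = max(14, 13) = 14

14


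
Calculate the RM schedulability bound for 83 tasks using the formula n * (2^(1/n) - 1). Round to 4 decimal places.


Compute 2^(1/83) = 1.0083861392
Subtract 1: 1.0083861392 - 1 = 0.0083861392
Multiply by n: 83 * 0.0083861392 = 0.6960495536
Round to 4 dp: 0.6960

0.6960


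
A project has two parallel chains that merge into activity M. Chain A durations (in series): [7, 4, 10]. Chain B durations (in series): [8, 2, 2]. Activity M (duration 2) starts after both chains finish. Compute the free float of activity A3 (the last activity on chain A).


ES(A3) = sum of predecessors on chain A = 11
EF(A3) = ES + duration = 11 + 10 = 21
Successor of A3 is M. ES(M) = max(sum(A), sum(B)) = max(21, 12) = 21
Free float = ES(successor) - EF(current) = 21 - 21 = 0

0


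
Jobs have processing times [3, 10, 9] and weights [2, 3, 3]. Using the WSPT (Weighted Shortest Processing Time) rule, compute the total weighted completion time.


Compute p/w ratios and sort ascending (WSPT): [(3, 2), (9, 3), (10, 3)]
Compute weighted completion times:
  Job (p=3,w=2): C=3, w*C=2*3=6
  Job (p=9,w=3): C=12, w*C=3*12=36
  Job (p=10,w=3): C=22, w*C=3*22=66
Total weighted completion time = 108

108


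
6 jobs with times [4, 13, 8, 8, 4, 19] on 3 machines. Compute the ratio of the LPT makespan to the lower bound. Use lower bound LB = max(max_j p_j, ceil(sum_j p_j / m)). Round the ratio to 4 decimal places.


LPT order: [19, 13, 8, 8, 4, 4]
Machine loads after assignment: [19, 17, 20]
LPT makespan = 20
Lower bound = max(max_job, ceil(total/3)) = max(19, 19) = 19
Ratio = 20 / 19 = 1.0526

1.0526


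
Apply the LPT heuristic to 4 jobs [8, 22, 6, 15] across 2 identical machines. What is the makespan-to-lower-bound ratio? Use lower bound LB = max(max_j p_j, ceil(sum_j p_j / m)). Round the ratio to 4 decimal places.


LPT order: [22, 15, 8, 6]
Machine loads after assignment: [28, 23]
LPT makespan = 28
Lower bound = max(max_job, ceil(total/2)) = max(22, 26) = 26
Ratio = 28 / 26 = 1.0769

1.0769


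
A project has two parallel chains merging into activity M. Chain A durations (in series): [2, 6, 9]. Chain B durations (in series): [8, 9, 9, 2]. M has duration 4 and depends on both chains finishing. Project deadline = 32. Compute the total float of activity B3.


Forward pass: ES(B3) = sum of predecessors on chain B = 17
EF = ES + duration = 17 + 9 = 26
Backward pass: LF(M) = deadline = 32; LS(M) = 32 - 4 = 28
LF(B3) = LS(M) - sum(successors on chain B) = 28 - 2 = 26
LS = LF - duration = 26 - 9 = 17
Total float = LS - ES = 17 - 17 = 0

0


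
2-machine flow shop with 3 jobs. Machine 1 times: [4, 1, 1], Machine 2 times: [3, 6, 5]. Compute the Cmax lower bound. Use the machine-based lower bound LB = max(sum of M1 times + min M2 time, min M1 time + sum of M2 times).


LB1 = sum(M1 times) + min(M2 times) = 6 + 3 = 9
LB2 = min(M1 times) + sum(M2 times) = 1 + 14 = 15
Lower bound = max(LB1, LB2) = max(9, 15) = 15

15


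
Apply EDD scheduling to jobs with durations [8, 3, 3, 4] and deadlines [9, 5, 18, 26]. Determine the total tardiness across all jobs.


Sort by due date (EDD order): [(3, 5), (8, 9), (3, 18), (4, 26)]
Compute completion times and tardiness:
  Job 1: p=3, d=5, C=3, tardiness=max(0,3-5)=0
  Job 2: p=8, d=9, C=11, tardiness=max(0,11-9)=2
  Job 3: p=3, d=18, C=14, tardiness=max(0,14-18)=0
  Job 4: p=4, d=26, C=18, tardiness=max(0,18-26)=0
Total tardiness = 2

2


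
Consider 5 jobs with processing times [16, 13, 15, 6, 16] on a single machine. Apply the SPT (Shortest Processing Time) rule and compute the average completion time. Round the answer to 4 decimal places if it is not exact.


Sort jobs by processing time (SPT order): [6, 13, 15, 16, 16]
Compute completion times sequentially:
  Job 1: processing = 6, completes at 6
  Job 2: processing = 13, completes at 19
  Job 3: processing = 15, completes at 34
  Job 4: processing = 16, completes at 50
  Job 5: processing = 16, completes at 66
Sum of completion times = 175
Average completion time = 175/5 = 35.0

35.0


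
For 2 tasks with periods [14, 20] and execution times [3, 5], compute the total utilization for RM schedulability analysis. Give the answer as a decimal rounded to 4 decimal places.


Compute individual utilizations (exact fractions):
  Task 1: C/T = 3/14 (approx. 0.2143)
  Task 2: C/T = 5/20 = 1/4 (approx. 0.25)
Total utilization U = 3/14 + 1/4 = 13/28
Rounded to 4 decimal places: U = 0.4643
RM (Liu & Layland) bound for 2 tasks = 0.828427; compare with U = 13/28 (approx. 0.464286)
U <= bound, so schedulable by RM sufficient condition.

0.4643


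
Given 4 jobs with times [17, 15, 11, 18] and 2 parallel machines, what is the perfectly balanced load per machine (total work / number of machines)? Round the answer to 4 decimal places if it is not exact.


Total processing time = 17 + 15 + 11 + 18 = 61
Number of machines = 2
Ideal balanced load = 61 / 2 = 30.5

30.5


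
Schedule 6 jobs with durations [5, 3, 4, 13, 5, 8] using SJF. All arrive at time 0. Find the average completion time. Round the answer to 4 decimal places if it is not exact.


SJF order (ascending): [3, 4, 5, 5, 8, 13]
Completion times:
  Job 1: burst=3, C=3
  Job 2: burst=4, C=7
  Job 3: burst=5, C=12
  Job 4: burst=5, C=17
  Job 5: burst=8, C=25
  Job 6: burst=13, C=38
Average completion = 102/6 = 17.0

17.0


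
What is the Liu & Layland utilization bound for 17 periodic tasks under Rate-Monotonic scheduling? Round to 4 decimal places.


Compute 2^(1/17) = 1.0416160107
Subtract 1: 1.0416160107 - 1 = 0.0416160107
Multiply by n: 17 * 0.0416160107 = 0.7074721819
Round to 4 dp: 0.7075

0.7075


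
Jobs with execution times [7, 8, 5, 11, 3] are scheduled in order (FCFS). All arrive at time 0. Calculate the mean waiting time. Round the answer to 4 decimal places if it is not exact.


FCFS order (as given): [7, 8, 5, 11, 3]
Waiting times:
  Job 1: wait = 0
  Job 2: wait = 7
  Job 3: wait = 15
  Job 4: wait = 20
  Job 5: wait = 31
Sum of waiting times = 73
Average waiting time = 73/5 = 14.6

14.6


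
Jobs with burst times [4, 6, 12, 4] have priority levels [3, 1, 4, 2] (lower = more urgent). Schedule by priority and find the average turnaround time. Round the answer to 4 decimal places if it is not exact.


Sort by priority (ascending = highest first):
Order: [(1, 6), (2, 4), (3, 4), (4, 12)]
Completion times:
  Priority 1, burst=6, C=6
  Priority 2, burst=4, C=10
  Priority 3, burst=4, C=14
  Priority 4, burst=12, C=26
Average turnaround = 56/4 = 14.0

14.0


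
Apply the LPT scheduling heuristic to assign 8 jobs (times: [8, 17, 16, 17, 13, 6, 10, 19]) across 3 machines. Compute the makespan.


Sort jobs in decreasing order (LPT): [19, 17, 17, 16, 13, 10, 8, 6]
Assign each job to the least loaded machine:
  Machine 1: jobs [19, 10, 8], load = 37
  Machine 2: jobs [17, 16], load = 33
  Machine 3: jobs [17, 13, 6], load = 36
Makespan = max load = 37

37


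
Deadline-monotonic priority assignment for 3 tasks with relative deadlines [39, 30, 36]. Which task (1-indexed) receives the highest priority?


Sort tasks by relative deadline (ascending):
  Task 2: deadline = 30
  Task 3: deadline = 36
  Task 1: deadline = 39
Priority order (highest first): [2, 3, 1]
Highest priority task = 2

2


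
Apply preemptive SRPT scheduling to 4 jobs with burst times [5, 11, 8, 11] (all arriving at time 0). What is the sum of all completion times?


Since all jobs arrive at t=0, SRPT equals SPT ordering.
SPT order: [5, 8, 11, 11]
Completion times:
  Job 1: p=5, C=5
  Job 2: p=8, C=13
  Job 3: p=11, C=24
  Job 4: p=11, C=35
Total completion time = 5 + 13 + 24 + 35 = 77

77
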